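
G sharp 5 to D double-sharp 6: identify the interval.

A5

G to D spans five letter names (G-A-B-C-D) — that makes it a fifth of some quality.
A perfect fifth would be 7 semitones; G#5 to D##6 is 8, one semitone wider, so the interval is augmented.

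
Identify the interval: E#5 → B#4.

P4

Descending from E#5 to B#4 is the same interval as ascending B#4 to E#5.
B to E spans four letter names (B-C-D-E): a fourth.
Counting semitones, B#4→E#5 is 5, which is the perfect fourth.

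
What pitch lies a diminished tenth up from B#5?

D7

The tenth's letter: B up three letter names plus an octave → D.
Moving 14 semitones up from B#5 (the size of a diminished tenth) reaches D7.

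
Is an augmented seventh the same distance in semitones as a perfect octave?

Yes

Both span 12 semitones: an augmented seventh and a perfect octave are the same chromatic distance.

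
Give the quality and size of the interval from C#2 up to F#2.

C to F spans four letter names (C-D-E-F) — that makes it a fourth of some quality.
C#2 to F#2 is 5 semitones, matching the perfect fourth exactly, so the quality is perfect.

perfect fourth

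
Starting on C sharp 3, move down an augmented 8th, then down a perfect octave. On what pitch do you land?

C 1

Down an augmented octave from C#3: C2 (13 semitones down).
C2 down a perfect octave → C1 (12 semitones).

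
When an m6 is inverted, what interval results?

major third

Inverted interval numbers add to nine, so a sixth pairs with a third (6 + 3 = 9).
Quality inverts too: minor becomes major. That makes the inversion a major third.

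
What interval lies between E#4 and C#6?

E to C spans six letter names (E-F-G-A-B-C), plus an octave: a thirteenth.
A major thirteenth would be 21 semitones, but E#4 to C#6 is 20 — one semitone narrower, making it a minor thirteenth.
(Equivalently, a compound minor sixth: a minor sixth plus an octave.)

minor 13th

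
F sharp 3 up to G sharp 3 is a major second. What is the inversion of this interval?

minor seventh

The rule of nine gives the new number: 9 − 2 = 7, so a second becomes a seventh.
The quality also flips — major becomes minor — giving a minor seventh.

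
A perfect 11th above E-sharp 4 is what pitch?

A-sharp 5

Counting four letter names plus an octave up from E lands on A.
A perfect eleventh is 17 semitones; 17 semitones up from E#4 gives A#5.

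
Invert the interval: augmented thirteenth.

First reduce the compound augmented thirteenth to its simple form, an augmented sixth.
Inverted interval numbers add to nine, so a sixth pairs with a third (6 + 3 = 9).
And augmented becomes diminished under inversion, so we get a diminished third.

diminished 3rd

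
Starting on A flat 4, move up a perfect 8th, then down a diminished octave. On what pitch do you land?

A perfect octave up from Ab4 is Ab5.
Ab5 down a diminished octave → A4 (11 semitones).

A 4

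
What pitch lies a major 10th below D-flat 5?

B-double-flat 3

The tenth's letter: D down three letter names plus an octave → B.
A major tenth is 16 semitones; 16 semitones down from Db5 gives Bbb3.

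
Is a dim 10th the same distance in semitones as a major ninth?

Yes

Both span 14 semitones: a diminished tenth and a major ninth are the same chromatic distance.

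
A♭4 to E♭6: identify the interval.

perfect twelfth

A to E spans five letter names (A-B-C-D-E), plus an octave: a twelfth.
Ab4 to Eb6 is 19 semitones, matching the perfect twelfth exactly, so the quality is perfect.
(Equivalently, a compound perfect fifth: a perfect fifth plus an octave.)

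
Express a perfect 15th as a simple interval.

Each octave removed subtracts seven from the number: 15 − 7 = 8.
So a perfect fifteenth is an octave plus a perfect octave. The quality is unchanged.

perfect 8th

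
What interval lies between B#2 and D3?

diminished 3rd

B to D spans three letter names (B-C-D), so the interval is some kind of third.
B#2 to D3 spans 2 semitones — two semitones narrower than the major third (4) — giving a diminished third.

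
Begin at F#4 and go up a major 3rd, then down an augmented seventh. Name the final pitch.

Bb3

Up a major third from F#4: A#4 (4 semitones up).
Down an augmented seventh from A#4: Bb3 (12 semitones down).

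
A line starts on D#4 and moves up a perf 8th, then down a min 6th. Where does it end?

D#4 up a perfect octave → D#5 (12 semitones).
D#5 down a minor sixth → F##4 (8 semitones).

F##4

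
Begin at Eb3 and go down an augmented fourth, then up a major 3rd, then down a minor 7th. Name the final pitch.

Eb3 down an augmented fourth → Bbb2 (6 semitones).
Bbb2 up a major third → Db3 (4 semitones).
Down a minor seventh from Db3: Eb2 (10 semitones down).

Eb2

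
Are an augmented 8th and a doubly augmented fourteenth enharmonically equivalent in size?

No

An augmented octave is 13 semitones but a doubly augmented fourteenth is 25 semitones — different sizes.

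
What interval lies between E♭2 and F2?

E to F spans two letter names (E-F) — that makes it a second of some quality.
Counting semitones, Eb2→F2 is 2, which is the major second.

major second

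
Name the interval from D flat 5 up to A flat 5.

perfect fifth

D to A spans five letter names (D-E-F-G-A) — that makes it a fifth of some quality.
Counting semitones, Db5→Ab5 is 7, which is the perfect fifth.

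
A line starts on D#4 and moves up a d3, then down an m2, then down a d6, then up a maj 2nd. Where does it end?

Up a diminished third from D#4: F4 (2 semitones up).
F4 down a minor second → E4 (1 semitone).
E4 down a diminished sixth → G##3 (7 semitones).
A major second up from G##3 is A##3.

A##3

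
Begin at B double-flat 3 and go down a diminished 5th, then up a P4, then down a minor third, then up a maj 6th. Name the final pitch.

D 4

Bbb3 down a diminished fifth → Eb3 (6 semitones).
Eb3 up a perfect fourth → Ab3 (5 semitones).
A minor third down from Ab3 is F3.
A major sixth up from F3 is D4.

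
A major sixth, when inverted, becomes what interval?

The rule of nine gives the new number: 9 − 6 = 3, so a sixth becomes a third.
And major becomes minor under inversion, so we get a minor third.

m3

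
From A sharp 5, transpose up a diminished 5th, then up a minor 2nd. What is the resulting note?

A#5 up a diminished fifth → E6 (6 semitones).
A minor second up from E6 is F6.

F 6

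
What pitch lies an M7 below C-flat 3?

The seventh takes the letter from C down to D.
A major seventh is 11 semitones; 11 semitones down from Cb3 gives Dbb2.

D-double-flat 2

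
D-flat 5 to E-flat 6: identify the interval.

D to E spans two letter names (D-E), plus an octave — that makes it a ninth of some quality.
The major ninth spans 14 semitones, and Db5 to Eb6 is exactly 14 semitones — so this is a major ninth.
(Equivalently, a compound major second: a major second plus an octave.)

major ninth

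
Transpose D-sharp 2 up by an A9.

Two letters up from D (plus an octave) reaches E.
An augmented ninth is 15 semitones; 15 semitones up from D#2 gives E##3.

E-double-sharp 3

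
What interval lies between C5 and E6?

M10

C to E spans three letter names (C-D-E), plus an octave: a tenth.
C5 to E6 is 16 semitones, matching the major tenth exactly, so the quality is major.
(Equivalently, a compound major third: a major third plus an octave.)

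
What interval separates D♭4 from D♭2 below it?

perfect fifteenth

Descending from Db4 to Db2 is the same interval as ascending Db2 to Db4.
D to D is the same letter name, plus 2 octaves: a fifteenth.
Counting semitones, Db2→Db4 is 24, which is the perfect fifteenth.
(Equivalently, a compound perfect octave: a perfect octave plus an octave.)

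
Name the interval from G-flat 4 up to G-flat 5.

perfect octave

G to G is the same letter name, plus an octave — that makes it an octave of some quality.
The perfect octave spans 12 semitones, and Gb4 to Gb5 is exactly 12 semitones — so this is a perfect octave.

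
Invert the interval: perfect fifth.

perfect fourth

Interval numbers invert to sum to nine: 5 + 4 = 9, so a fifth inverts to a fourth.
Quality inverts too: perfect stays perfect. That makes the inversion a perfect fourth.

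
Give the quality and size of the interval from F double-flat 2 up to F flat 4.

augmented 15th

F to F is the same letter name, plus 2 octaves — that makes it a fifteenth of some quality.
A perfect fifteenth would be 24 semitones; Fbb2 to Fb4 is 25, one semitone wider, so the interval is augmented.
(Equivalently, a compound augmented octave: an augmented octave plus an octave.)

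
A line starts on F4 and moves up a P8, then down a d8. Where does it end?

F#4

Up a perfect octave from F4: F5 (12 semitones up).
A diminished octave down from F5 is F#4.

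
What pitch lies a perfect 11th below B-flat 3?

The eleventh's letter: B down four letter names plus an octave → F.
Moving 17 semitones down from Bb3 (the size of a perfect eleventh) reaches F2.

F 2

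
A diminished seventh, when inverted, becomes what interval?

augmented second

Inverted interval numbers add to nine, so a seventh pairs with a second (7 + 2 = 9).
The quality also flips — diminished becomes augmented — giving an augmented second.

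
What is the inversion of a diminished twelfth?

A4

First reduce the compound diminished twelfth to its simple form, a diminished fifth.
Interval numbers invert to sum to nine: 5 + 4 = 9, so a fifth inverts to a fourth.
And diminished becomes augmented under inversion, so we get an augmented fourth.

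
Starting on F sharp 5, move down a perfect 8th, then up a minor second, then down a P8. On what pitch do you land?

G 3

A perfect octave down from F#5 is F#4.
A minor second up from F#4 is G4.
A perfect octave down from G4 is G3.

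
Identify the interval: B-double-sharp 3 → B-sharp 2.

augmented octave

Descending from B##3 to B#2 is the same interval as ascending B#2 to B##3.
B to B is the same letter name, plus an octave, so the interval is some kind of octave.
The perfect octave is 12 semitones; here we have 13, one semitone wider: augmented.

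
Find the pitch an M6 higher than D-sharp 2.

The sixth takes the letter from D up to B.
Moving 9 semitones up from D#2 (the size of a major sixth) reaches B#2.

B-sharp 2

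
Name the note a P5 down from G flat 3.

C flat 3

Counting five letter names down from G lands on C.
Moving 7 semitones down from Gb3 (the size of a perfect fifth) reaches Cb3.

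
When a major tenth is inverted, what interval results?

First reduce the compound major tenth to its simple form, a major third.
Interval numbers invert to sum to nine: 3 + 6 = 9, so a third inverts to a sixth.
Quality inverts too: major becomes minor. That makes the inversion a minor sixth.

m6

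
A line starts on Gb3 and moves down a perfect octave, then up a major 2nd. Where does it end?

Ab2

A perfect octave down from Gb3 is Gb2.
Gb2 up a major second → Ab2 (2 semitones).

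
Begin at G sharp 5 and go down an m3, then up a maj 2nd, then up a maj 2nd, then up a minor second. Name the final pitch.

Down a minor third from G#5: E#5 (3 semitones down).
E#5 up a major second → F##5 (2 semitones).
Up a major second from F##5: G##5 (2 semitones up).
G##5 up a minor second → A#5 (1 semitone).

A sharp 5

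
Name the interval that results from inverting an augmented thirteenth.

First reduce the compound augmented thirteenth to its simple form, an augmented sixth.
The rule of nine gives the new number: 9 − 6 = 3, so a sixth becomes a third.
The quality also flips — augmented becomes diminished — giving a diminished third.

diminished 3rd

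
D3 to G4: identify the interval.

perfect eleventh

D to G spans four letter names (D-E-F-G), plus an octave — that makes it an eleventh of some quality.
Counting semitones, D3→G4 is 17, which is the perfect eleventh.
(Equivalently, a compound perfect fourth: a perfect fourth plus an octave.)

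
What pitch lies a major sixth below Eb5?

Gb4

Counting six letter names down from E lands on G.
A major sixth is 9 semitones; 9 semitones down from Eb5 gives Gb4.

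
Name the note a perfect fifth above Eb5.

Bb5

Five letter names up from E: B.
A perfect fifth is 7 semitones; 7 semitones up from Eb5 gives Bb5.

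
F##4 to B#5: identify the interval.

F to B spans four letter names (F-G-A-B), plus an octave — that makes it an eleventh of some quality.
The perfect eleventh spans 17 semitones, and F##4 to B#5 is exactly 17 semitones — so this is a perfect eleventh.
(Equivalently, a compound perfect fourth: a perfect fourth plus an octave.)

perfect eleventh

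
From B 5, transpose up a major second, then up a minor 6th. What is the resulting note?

A 6

Up a major second from B5: C#6 (2 semitones up).
A minor sixth up from C#6 is A6.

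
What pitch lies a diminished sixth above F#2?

Db3

Counting six letter names up from F lands on D.
A diminished sixth is 7 semitones; 7 semitones up from F#2 gives Db3.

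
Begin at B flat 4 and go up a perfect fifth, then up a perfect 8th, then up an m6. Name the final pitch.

Up a perfect fifth from Bb4: F5 (7 semitones up).
F5 up a perfect octave → F6 (12 semitones).
Up a minor sixth from F6: Db7 (8 semitones up).

D flat 7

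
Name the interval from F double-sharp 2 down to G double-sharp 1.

minor 7th

Descending from F##2 to G##1 is the same interval as ascending G##1 to F##2.
G to F spans seven letter names (G-A-B-C-D-E-F): a seventh.
At 10 semitones, G##1→F##2 falls one short of a major seventh: minor.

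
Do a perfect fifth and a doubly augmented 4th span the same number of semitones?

A perfect fifth = 7 semitones = a doubly augmented fourth; enharmonically equal.

Yes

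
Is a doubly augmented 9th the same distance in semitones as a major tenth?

A doubly augmented ninth = 16 semitones = a major tenth; enharmonically equal.

Yes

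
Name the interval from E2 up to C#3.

E to C spans six letter names (E-F-G-A-B-C) — that makes it a sixth of some quality.
The major sixth spans 9 semitones, and E2 to C#3 is exactly 9 semitones — so this is a major sixth.

major sixth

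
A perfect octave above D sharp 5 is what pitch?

D sharp 6

The letter stays D (same as the start), shifted an octave up.
A perfect octave is 12 semitones; 12 semitones up from D#5 gives D#6.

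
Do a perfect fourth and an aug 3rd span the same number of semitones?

Both span 5 semitones: a perfect fourth and an augmented third are the same chromatic distance.

Yes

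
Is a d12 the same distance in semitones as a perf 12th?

A diminished twelfth spans 18 semitones; a perfect twelfth spans 19 semitones. They differ by 1.

No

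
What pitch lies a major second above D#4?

Counting two letter names up from D lands on E.
A major second is 2 semitones; 2 semitones up from D#4 gives E#4.

E#4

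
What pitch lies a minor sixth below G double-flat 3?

B double-flat 2

Counting six letter names down from G lands on B.
A minor sixth spans 8 semitones, so from Gbb3 the target pitch is Bbb2.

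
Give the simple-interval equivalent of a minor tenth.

Subtracting seven from the interval number removes an octave: 10 − 7 = 3.
That makes a minor tenth a compound minor third — an octave plus a minor third.

minor third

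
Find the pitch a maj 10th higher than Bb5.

D7

The tenth's letter: B up three letter names plus an octave → D.
A major tenth is 16 semitones; 16 semitones up from Bb5 gives D7.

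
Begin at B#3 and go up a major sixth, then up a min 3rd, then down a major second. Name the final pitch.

Up a major sixth from B#3: G##4 (9 semitones up).
G##4 up a minor third → B#4 (3 semitones).
Down a major second from B#4: A#4 (2 semitones down).

A#4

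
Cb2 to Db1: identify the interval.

minor 7th

Descending from Cb2 to Db1 is the same interval as ascending Db1 to Cb2.
D to C spans seven letter names (D-E-F-G-A-B-C): a seventh.
A major seventh would be 11 semitones, but Db1 to Cb2 is 10 — one semitone narrower, making it a minor seventh.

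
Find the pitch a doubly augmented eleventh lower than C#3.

Gb1

Four letters down from C (plus an octave) reaches G.
A doubly augmented eleventh is 19 semitones; 19 semitones down from C#3 gives Gb1.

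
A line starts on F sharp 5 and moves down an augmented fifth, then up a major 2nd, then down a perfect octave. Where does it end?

An augmented fifth down from F#5 is Bb4.
Up a major second from Bb4: C5 (2 semitones up).
C5 down a perfect octave → C4 (12 semitones).

C 4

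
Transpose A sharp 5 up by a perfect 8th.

The letter stays A (same as the start), shifted an octave up.
A perfect octave is 12 semitones; 12 semitones up from A#5 gives A#6.

A sharp 6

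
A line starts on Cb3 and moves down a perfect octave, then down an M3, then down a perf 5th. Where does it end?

Down a perfect octave from Cb3: Cb2 (12 semitones down).
A major third down from Cb2 is Abb1.
Abb1 down a perfect fifth → Dbb1 (7 semitones).

Dbb1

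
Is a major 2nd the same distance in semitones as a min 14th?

No

2 semitones (major second) vs 22 semitones (minor fourteenth): not equal.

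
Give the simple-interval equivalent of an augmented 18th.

augmented 4th

Each octave removed subtracts seven from the number: 18 − 14 = 4.
That makes an augmented eighteenth a compound augmented fourth — 2 octaves plus an augmented fourth.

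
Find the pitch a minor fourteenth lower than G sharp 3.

Counting seven letter names plus an octave down from G lands on A.
A minor fourteenth spans 22 semitones, so from G#3 the target pitch is A#1.

A sharp 1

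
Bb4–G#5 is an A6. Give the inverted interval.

The rule of nine gives the new number: 9 − 6 = 3, so a sixth becomes a third.
Quality inverts too: augmented becomes diminished. That makes the inversion a diminished third.

diminished third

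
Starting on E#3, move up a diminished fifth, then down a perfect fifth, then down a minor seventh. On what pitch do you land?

A diminished fifth up from E#3 is B3.
Down a perfect fifth from B3: E3 (7 semitones down).
A minor seventh down from E3 is F#2.

F#2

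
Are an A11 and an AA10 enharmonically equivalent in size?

Both span 18 semitones: an augmented eleventh and a doubly augmented tenth are the same chromatic distance.

Yes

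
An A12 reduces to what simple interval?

A5

Take out an octave (7 from the number): 12 − 7 = 5.
So an augmented twelfth is an octave plus an augmented fifth. The quality is unchanged.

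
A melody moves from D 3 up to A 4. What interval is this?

perfect twelfth

D to A spans five letter names (D-E-F-G-A), plus an octave — that makes it a twelfth of some quality.
Counting semitones, D3→A4 is 19, which is the perfect twelfth.
(Equivalently, a compound perfect fifth: a perfect fifth plus an octave.)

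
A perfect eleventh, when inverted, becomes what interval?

First reduce the compound perfect eleventh to its simple form, a perfect fourth.
Interval numbers invert to sum to nine: 4 + 5 = 9, so a fourth inverts to a fifth.
The quality also flips — perfect stays perfect — giving a perfect fifth.

perfect fifth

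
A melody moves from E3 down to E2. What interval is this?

perfect octave

Descending from E3 to E2 is the same interval as ascending E2 to E3.
E to E is the same letter name, plus an octave: an octave.
E2 to E3 is 12 semitones, matching the perfect octave exactly, so the quality is perfect.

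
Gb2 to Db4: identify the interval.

G to D spans five letter names (G-A-B-C-D), plus an octave — that makes it a twelfth of some quality.
Gb2 to Db4 is 19 semitones, matching the perfect twelfth exactly, so the quality is perfect.
(Equivalently, a compound perfect fifth: a perfect fifth plus an octave.)

perfect twelfth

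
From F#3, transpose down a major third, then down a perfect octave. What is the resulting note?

A major third down from F#3 is D3.
A perfect octave down from D3 is D2.

D2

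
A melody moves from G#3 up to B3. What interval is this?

minor 3rd

G to B spans three letter names (G-A-B), so the interval is some kind of third.
At 3 semitones, G#3→B3 falls one short of a major third: minor.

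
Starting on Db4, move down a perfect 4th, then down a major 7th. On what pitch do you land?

A perfect fourth down from Db4 is Ab3.
A major seventh down from Ab3 is Bbb2.

Bbb2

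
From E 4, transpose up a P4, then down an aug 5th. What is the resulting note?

E4 up a perfect fourth → A4 (5 semitones).
A4 down an augmented fifth → Db4 (8 semitones).

D flat 4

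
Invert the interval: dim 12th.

First reduce the compound diminished twelfth to its simple form, a diminished fifth.
Inverted interval numbers add to nine, so a fifth pairs with a fourth (5 + 4 = 9).
Quality inverts too: diminished becomes augmented. That makes the inversion an augmented fourth.

augmented 4th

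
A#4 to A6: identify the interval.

A to A is the same letter name, plus 2 octaves — that makes it a fifteenth of some quality.
The perfect fifteenth is 24 semitones; here we have 23, one semitone narrower: diminished.
(Equivalently, a compound diminished octave: a diminished octave plus an octave.)

diminished fifteenth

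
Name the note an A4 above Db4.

G4

The fourth takes the letter from D up to G.
Moving 6 semitones up from Db4 (the size of an augmented fourth) reaches G4.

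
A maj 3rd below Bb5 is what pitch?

The third takes the letter from B down to G.
A major third spans 4 semitones, so from Bb5 the target pitch is Gb5.

Gb5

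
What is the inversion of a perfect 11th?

First reduce the compound perfect eleventh to its simple form, a perfect fourth.
Inverted interval numbers add to nine, so a fourth pairs with a fifth (4 + 5 = 9).
Quality inverts too: perfect stays perfect. That makes the inversion a perfect fifth.

perfect fifth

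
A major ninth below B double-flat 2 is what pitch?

Counting two letter names plus an octave down from B lands on A.
A major ninth is 14 semitones; 14 semitones down from Bbb2 gives Abb1.

A double-flat 1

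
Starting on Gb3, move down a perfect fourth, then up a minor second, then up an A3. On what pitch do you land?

G3

A perfect fourth down from Gb3 is Db3.
Up a minor second from Db3: Ebb3 (1 semitone up).
An augmented third up from Ebb3 is G3.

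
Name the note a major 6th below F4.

Ab3

Six letter names down from F: A.
A major sixth is 9 semitones; 9 semitones down from F4 gives Ab3.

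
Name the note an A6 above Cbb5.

Ab5

Six letter names up from C: A.
An augmented sixth spans 10 semitones, so from Cbb5 the target pitch is Ab5.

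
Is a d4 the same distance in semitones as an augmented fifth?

A diminished fourth spans 4 semitones; an augmented fifth spans 8 semitones. They differ by 4.

No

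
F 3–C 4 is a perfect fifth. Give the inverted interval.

P4

The rule of nine gives the new number: 9 − 5 = 4, so a fifth becomes a fourth.
And perfect stays perfect under inversion, so we get a perfect fourth.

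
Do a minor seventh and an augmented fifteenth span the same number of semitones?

A minor seventh spans 10 semitones; an augmented fifteenth spans 25 semitones. They differ by 15.

No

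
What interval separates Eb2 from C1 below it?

m10

Descending from Eb2 to C1 is the same interval as ascending C1 to Eb2.
C to E spans three letter names (C-D-E), plus an octave, so the interval is some kind of tenth.
C1 to Eb2 is 15 semitones, a half step short of the major tenth (16), so this is minor.
(Equivalently, a compound minor third: a minor third plus an octave.)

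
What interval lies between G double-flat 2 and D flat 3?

augmented fifth

G to D spans five letter names (G-A-B-C-D) — that makes it a fifth of some quality.
The perfect fifth is 7 semitones; here we have 8, one semitone wider: augmented.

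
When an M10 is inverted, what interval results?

First reduce the compound major tenth to its simple form, a major third.
The rule of nine gives the new number: 9 − 3 = 6, so a third becomes a sixth.
And major becomes minor under inversion, so we get a minor sixth.

m6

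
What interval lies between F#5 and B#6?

F to B spans four letter names (F-G-A-B), plus an octave, so the interval is some kind of eleventh.
F#5 to B#6 spans 18 semitones — one semitone wider than the perfect eleventh (17) — giving an augmented eleventh.
(Equivalently, a compound augmented fourth: an augmented fourth plus an octave.)

A11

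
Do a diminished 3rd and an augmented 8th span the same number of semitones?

No

A diminished third spans 2 semitones; an augmented octave spans 13 semitones. They differ by 11.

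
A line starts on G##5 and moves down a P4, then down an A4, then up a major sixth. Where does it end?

F##5

G##5 down a perfect fourth → D##5 (5 semitones).
Down an augmented fourth from D##5: A#4 (6 semitones down).
A#4 up a major sixth → F##5 (9 semitones).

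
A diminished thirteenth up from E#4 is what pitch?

Counting six letter names plus an octave up from E lands on C.
Moving 19 semitones up from E#4 (the size of a diminished thirteenth) reaches C6.

C6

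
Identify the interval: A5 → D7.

perfect 11th

A to D spans four letter names (A-B-C-D), plus an octave — that makes it an eleventh of some quality.
The perfect eleventh spans 17 semitones, and A5 to D7 is exactly 17 semitones — so this is a perfect eleventh.
(Equivalently, a compound perfect fourth: a perfect fourth plus an octave.)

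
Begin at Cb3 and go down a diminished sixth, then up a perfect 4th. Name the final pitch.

Cb3 down a diminished sixth → E2 (7 semitones).
Up a perfect fourth from E2: A2 (5 semitones up).

A2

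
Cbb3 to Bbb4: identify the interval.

C to B spans seven letter names (C-D-E-F-G-A-B), plus an octave, so the interval is some kind of fourteenth.
The major fourteenth spans 23 semitones, and Cbb3 to Bbb4 is exactly 23 semitones — so this is a major fourteenth.
(Equivalently, a compound major seventh: a major seventh plus an octave.)

M14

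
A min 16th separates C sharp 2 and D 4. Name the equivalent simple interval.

minor second

Subtracting seven from the interval number removes an octave: 16 − 14 = 2.
Quality carries through unchanged, so the simple form is a minor second.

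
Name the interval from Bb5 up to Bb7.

P15

B to B is the same letter name, plus 2 octaves — that makes it a fifteenth of some quality.
Counting semitones, Bb5→Bb7 is 24, which is the perfect fifteenth.
(Equivalently, a compound perfect octave: a perfect octave plus an octave.)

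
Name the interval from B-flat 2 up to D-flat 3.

minor third

B to D spans three letter names (B-C-D), so the interval is some kind of third.
At 3 semitones, Bb2→Db3 falls one short of a major third: minor.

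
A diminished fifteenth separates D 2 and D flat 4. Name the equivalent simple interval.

Take out an octave (7 from the number): 15 − 7 = 8.
Quality carries through unchanged, so the simple form is a diminished octave.

d8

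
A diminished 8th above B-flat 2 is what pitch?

An octave keeps the letter name B, an octave up from B.
A diminished octave is 11 semitones; 11 semitones up from Bb2 gives Bbb3.

B-double-flat 3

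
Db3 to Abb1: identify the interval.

augmented eleventh

Descending from Db3 to Abb1 is the same interval as ascending Abb1 to Db3.
A to D spans four letter names (A-B-C-D), plus an octave: an eleventh.
A perfect eleventh would be 17 semitones; Abb1 to Db3 is 18, one semitone wider, so the interval is augmented.
(Equivalently, a compound augmented fourth: an augmented fourth plus an octave.)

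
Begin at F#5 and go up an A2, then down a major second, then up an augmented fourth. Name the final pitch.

Up an augmented second from F#5: G##5 (3 semitones up).
Down a major second from G##5: F##5 (2 semitones down).
An augmented fourth up from F##5 is B##5.

B##5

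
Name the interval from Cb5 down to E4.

diminished sixth

Descending from Cb5 to E4 is the same interval as ascending E4 to Cb5.
E to C spans six letter names (E-F-G-A-B-C), so the interval is some kind of sixth.
A major sixth would be 9 semitones; E4 to Cb5 is 7, two semitones narrower, so the interval is diminished.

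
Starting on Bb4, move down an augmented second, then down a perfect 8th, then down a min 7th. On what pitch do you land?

Down an augmented second from Bb4: Abb4 (3 semitones down).
Abb4 down a perfect octave → Abb3 (12 semitones).
Down a minor seventh from Abb3: Bbb2 (10 semitones down).

Bbb2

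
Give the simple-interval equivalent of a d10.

Subtracting seven from the interval number removes an octave: 10 − 7 = 3.
Quality carries through unchanged, so the simple form is a diminished third.

diminished 3rd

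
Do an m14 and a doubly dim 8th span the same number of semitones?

A minor fourteenth is 22 semitones but a doubly diminished octave is 10 semitones — different sizes.

No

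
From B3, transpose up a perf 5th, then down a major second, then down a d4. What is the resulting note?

B#3

Up a perfect fifth from B3: F#4 (7 semitones up).
Down a major second from F#4: E4 (2 semitones down).
A diminished fourth down from E4 is B#3.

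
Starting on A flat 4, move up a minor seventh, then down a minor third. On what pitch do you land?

E flat 5

Ab4 up a minor seventh → Gb5 (10 semitones).
Gb5 down a minor third → Eb5 (3 semitones).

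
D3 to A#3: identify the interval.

D to A spans five letter names (D-E-F-G-A), so the interval is some kind of fifth.
The perfect fifth is 7 semitones; here we have 8, one semitone wider: augmented.

augmented 5th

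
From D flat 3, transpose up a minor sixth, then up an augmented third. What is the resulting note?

D 4

Db3 up a minor sixth → Bbb3 (8 semitones).
Up an augmented third from Bbb3: D4 (5 semitones up).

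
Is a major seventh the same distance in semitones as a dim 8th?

A major seventh spans 11 semitones, and a diminished octave also spans 11 semitones — they're enharmonic.

Yes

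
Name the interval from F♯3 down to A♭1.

augmented 13th

Descending from F#3 to Ab1 is the same interval as ascending Ab1 to F#3.
A to F spans six letter names (A-B-C-D-E-F), plus an octave — that makes it a thirteenth of some quality.
A major thirteenth would be 21 semitones; Ab1 to F#3 is 22, one semitone wider, so the interval is augmented.
(Equivalently, a compound augmented sixth: an augmented sixth plus an octave.)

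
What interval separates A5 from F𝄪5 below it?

Descending from A5 to F##5 is the same interval as ascending F##5 to A5.
F to A spans three letter names (F-G-A) — that makes it a third of some quality.
The major third is 4 semitones; here we have 2, two semitones narrower: diminished.

d3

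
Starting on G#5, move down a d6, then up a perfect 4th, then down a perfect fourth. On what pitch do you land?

A diminished sixth down from G#5 is B##4.
Up a perfect fourth from B##4: E##5 (5 semitones up).
Down a perfect fourth from E##5: B##4 (5 semitones down).

B##4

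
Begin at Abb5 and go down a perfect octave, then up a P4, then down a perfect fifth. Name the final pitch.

Gbb4

Down a perfect octave from Abb5: Abb4 (12 semitones down).
Abb4 up a perfect fourth → Dbb5 (5 semitones).
A perfect fifth down from Dbb5 is Gbb4.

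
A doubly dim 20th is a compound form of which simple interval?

doubly diminished sixth

Each octave removed subtracts seven from the number: 20 − 14 = 6.
That makes a doubly diminished twentieth a compound doubly diminished sixth — 2 octaves plus a doubly diminished sixth.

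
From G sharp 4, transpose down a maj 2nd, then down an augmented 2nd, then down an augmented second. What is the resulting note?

D double-flat 4

G#4 down a major second → F#4 (2 semitones).
F#4 down an augmented second → Eb4 (3 semitones).
Down an augmented second from Eb4: Dbb4 (3 semitones down).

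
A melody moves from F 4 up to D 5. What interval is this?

major sixth

F to D spans six letter names (F-G-A-B-C-D) — that makes it a sixth of some quality.
The major sixth spans 9 semitones, and F4 to D5 is exactly 9 semitones — so this is a major sixth.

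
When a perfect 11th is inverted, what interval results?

First reduce the compound perfect eleventh to its simple form, a perfect fourth.
Inverted interval numbers add to nine, so a fourth pairs with a fifth (4 + 5 = 9).
And perfect stays perfect under inversion, so we get a perfect fifth.

P5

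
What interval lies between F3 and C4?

F to C spans five letter names (F-G-A-B-C): a fifth.
F3 to C4 is 7 semitones, matching the perfect fifth exactly, so the quality is perfect.

perfect 5th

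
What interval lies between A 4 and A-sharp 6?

augmented fifteenth

A to A is the same letter name, plus 2 octaves, so the interval is some kind of fifteenth.
A perfect fifteenth would be 24 semitones; A4 to A#6 is 25, one semitone wider, so the interval is augmented.
(Equivalently, a compound augmented octave: an augmented octave plus an octave.)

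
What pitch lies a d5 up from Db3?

Counting five letter names up from D lands on A.
Moving 6 semitones up from Db3 (the size of a diminished fifth) reaches Abb3.

Abb3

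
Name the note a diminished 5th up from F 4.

Five letter names up from F: C.
A diminished fifth spans 6 semitones, so from F4 the target pitch is Cb5.

C-flat 5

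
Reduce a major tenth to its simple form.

major 3rd

Take out an octave (7 from the number): 10 − 7 = 3.
Quality carries through unchanged, so the simple form is a major third.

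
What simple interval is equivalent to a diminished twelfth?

diminished 5th

Subtracting seven from the interval number removes an octave: 12 − 7 = 5.
So a diminished twelfth is an octave plus a diminished fifth. The quality is unchanged.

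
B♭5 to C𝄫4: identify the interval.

augmented fourteenth

Descending from Bb5 to Cbb4 is the same interval as ascending Cbb4 to Bb5.
C to B spans seven letter names (C-D-E-F-G-A-B), plus an octave, so the interval is some kind of fourteenth.
The major fourteenth is 23 semitones; here we have 24, one semitone wider: augmented.
(Equivalently, a compound augmented seventh: an augmented seventh plus an octave.)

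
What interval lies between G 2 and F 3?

m7

G to F spans seven letter names (G-A-B-C-D-E-F) — that makes it a seventh of some quality.
At 10 semitones, G2→F3 falls one short of a major seventh: minor.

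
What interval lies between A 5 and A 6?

perfect octave

A to A is the same letter name, plus an octave: an octave.
Counting semitones, A5→A6 is 12, which is the perfect octave.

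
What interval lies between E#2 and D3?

E to D spans seven letter names (E-F-G-A-B-C-D): a seventh.
The major seventh is 11 semitones; here we have 9, two semitones narrower: diminished.

diminished 7th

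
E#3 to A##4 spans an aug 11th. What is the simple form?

augmented 4th

Subtracting seven from the interval number removes an octave: 11 − 7 = 4.
That makes an augmented eleventh a compound augmented fourth — an octave plus an augmented fourth.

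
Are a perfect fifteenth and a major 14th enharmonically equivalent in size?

A perfect fifteenth is 24 semitones but a major fourteenth is 23 semitones — different sizes.

No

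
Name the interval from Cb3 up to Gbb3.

C to G spans five letter names (C-D-E-F-G), so the interval is some kind of fifth.
The perfect fifth is 7 semitones; here we have 6, one semitone narrower: diminished.

diminished fifth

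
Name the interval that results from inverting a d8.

Interval numbers invert to sum to nine: 8 + 1 = 9, so an octave inverts to a unison.
The quality also flips — diminished becomes augmented — giving an augmented unison.

augmented unison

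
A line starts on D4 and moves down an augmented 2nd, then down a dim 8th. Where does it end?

D4 down an augmented second → Cb4 (3 semitones).
Down a diminished octave from Cb4: C3 (11 semitones down).

C3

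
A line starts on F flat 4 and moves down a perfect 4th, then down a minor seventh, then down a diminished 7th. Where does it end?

E 2

A perfect fourth down from Fb4 is Cb4.
A minor seventh down from Cb4 is Db3.
Db3 down a diminished seventh → E2 (9 semitones).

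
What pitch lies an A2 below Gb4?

Two letter names down from G: F.
An augmented second spans 3 semitones, so from Gb4 the target pitch is Fbb4.

Fbb4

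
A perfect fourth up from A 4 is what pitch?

D 5

Four letter names up from A: D.
A perfect fourth spans 5 semitones, so from A4 the target pitch is D5.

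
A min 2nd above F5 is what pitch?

Counting two letter names up from F lands on G.
Moving 1 semitone up from F5 (the size of a minor second) reaches Gb5.

Gb5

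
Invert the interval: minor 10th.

First reduce the compound minor tenth to its simple form, a minor third.
The rule of nine gives the new number: 9 − 3 = 6, so a third becomes a sixth.
Quality inverts too: minor becomes major. That makes the inversion a major sixth.

M6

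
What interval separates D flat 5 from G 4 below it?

d5

Descending from Db5 to G4 is the same interval as ascending G4 to Db5.
G to D spans five letter names (G-A-B-C-D), so the interval is some kind of fifth.
A perfect fifth would be 7 semitones; G4 to Db5 is 6, one semitone narrower, so the interval is diminished.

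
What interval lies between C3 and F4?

P11

C to F spans four letter names (C-D-E-F), plus an octave, so the interval is some kind of eleventh.
The perfect eleventh spans 17 semitones, and C3 to F4 is exactly 17 semitones — so this is a perfect eleventh.
(Equivalently, a compound perfect fourth: a perfect fourth plus an octave.)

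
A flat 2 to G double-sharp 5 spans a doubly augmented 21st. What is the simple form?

Take out 2 octaves (14 from the number): 21 − 14 = 7.
That makes a doubly augmented twenty-first a compound doubly augmented seventh — 2 octaves plus a doubly augmented seventh.

doubly augmented seventh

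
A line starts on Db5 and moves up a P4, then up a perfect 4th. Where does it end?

A perfect fourth up from Db5 is Gb5.
Up a perfect fourth from Gb5: Cb6 (5 semitones up).

Cb6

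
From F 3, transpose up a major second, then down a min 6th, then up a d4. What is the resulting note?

E flat 3

F3 up a major second → G3 (2 semitones).
Down a minor sixth from G3: B2 (8 semitones down).
Up a diminished fourth from B2: Eb3 (4 semitones up).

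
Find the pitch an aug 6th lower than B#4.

D4

The sixth takes the letter from B down to D.
Moving 10 semitones down from B#4 (the size of an augmented sixth) reaches D4.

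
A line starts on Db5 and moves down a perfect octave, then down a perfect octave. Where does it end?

Down a perfect octave from Db5: Db4 (12 semitones down).
A perfect octave down from Db4 is Db3.

Db3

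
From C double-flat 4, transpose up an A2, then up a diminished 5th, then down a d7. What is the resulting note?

B flat 3

Cbb4 up an augmented second → Db4 (3 semitones).
Db4 up a diminished fifth → Abb4 (6 semitones).
A diminished seventh down from Abb4 is Bb3.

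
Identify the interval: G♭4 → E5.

A6

G to E spans six letter names (G-A-B-C-D-E), so the interval is some kind of sixth.
A major sixth would be 9 semitones; Gb4 to E5 is 10, one semitone wider, so the interval is augmented.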